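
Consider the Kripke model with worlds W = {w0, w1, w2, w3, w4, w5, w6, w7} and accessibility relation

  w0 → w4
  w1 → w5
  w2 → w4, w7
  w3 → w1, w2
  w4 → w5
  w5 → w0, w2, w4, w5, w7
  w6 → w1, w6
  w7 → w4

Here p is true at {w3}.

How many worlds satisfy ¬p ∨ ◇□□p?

w0: ¬p is T, ◇□□p is F. ✓
w1: ¬p is T, ◇□□p is F. ✓
w2: ¬p is T, ◇□□p is F. ✓
w3: ¬p is F, ◇□□p is F. ✗
w4: ¬p is T, ◇□□p is F. ✓
w5: ¬p is T, ◇□□p is F. ✓
w6: ¬p is T, ◇□□p is F. ✓
w7: ¬p is T, ◇□□p is F. ✓
Satisfying worlds: {w0, w1, w2, w4, w5, w6, w7}.

7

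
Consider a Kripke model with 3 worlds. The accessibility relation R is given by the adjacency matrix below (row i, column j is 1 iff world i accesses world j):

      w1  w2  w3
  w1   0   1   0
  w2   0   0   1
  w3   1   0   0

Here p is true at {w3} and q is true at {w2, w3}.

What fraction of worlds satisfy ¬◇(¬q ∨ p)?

1/3

w1: ◇(¬q ∨ p) is F. ✓
w2: ◇(¬q ∨ p) is T. ✗
w3: ◇(¬q ∨ p) is T. ✗
That's 1 of 3 worlds, so 1/3.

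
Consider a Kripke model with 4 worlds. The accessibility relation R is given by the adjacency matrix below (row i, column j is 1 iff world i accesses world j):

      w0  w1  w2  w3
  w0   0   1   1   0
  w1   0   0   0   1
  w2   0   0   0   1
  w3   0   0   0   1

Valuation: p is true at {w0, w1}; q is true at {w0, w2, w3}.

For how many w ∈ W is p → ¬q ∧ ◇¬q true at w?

2

w0: p is T, ¬q ∧ ◇¬q is F. ✗
w1: p is T, ¬q ∧ ◇¬q is F. ✗
w2: p is F, ¬q ∧ ◇¬q is F. ✓
w3: p is F, ¬q ∧ ◇¬q is F. ✓
Satisfying worlds: {w2, w3}.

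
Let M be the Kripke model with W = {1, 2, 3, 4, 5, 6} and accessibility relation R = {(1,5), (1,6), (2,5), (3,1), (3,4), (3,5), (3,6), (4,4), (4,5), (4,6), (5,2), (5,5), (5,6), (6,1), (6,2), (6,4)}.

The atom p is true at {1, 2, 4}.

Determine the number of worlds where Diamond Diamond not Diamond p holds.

5

1: successors {5, 6}; Diamond not Diamond p there: 5:T, 6:T. ✓
2: successors {5}; Diamond not Diamond p there: 5:T. ✓
3: successors {1, 4, 5, 6}; Diamond not Diamond p there: 1:F, 4:F, 5:T, 6:T. ✓
4: successors {4, 5, 6}; Diamond not Diamond p there: 4:F, 5:T, 6:T. ✓
5: successors {2, 5, 6}; Diamond not Diamond p there: 2:F, 5:T, 6:T. ✓
6: successors {1, 2, 4}; Diamond not Diamond p there: 1:F, 2:F, 4:F. ✗
Satisfying worlds: {1, 2, 3, 4, 5}.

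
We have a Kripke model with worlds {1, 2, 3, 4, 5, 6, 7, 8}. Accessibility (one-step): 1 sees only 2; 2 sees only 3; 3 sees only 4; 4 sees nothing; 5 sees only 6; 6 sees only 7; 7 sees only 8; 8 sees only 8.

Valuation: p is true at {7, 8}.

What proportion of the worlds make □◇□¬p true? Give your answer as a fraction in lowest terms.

1: successors {2}; ◇□¬p there: 2:T. ✓
2: successors {3}; ◇□¬p there: 3:T. ✓
3: successors {4}; ◇□¬p there: 4:F. ✗
4: no successors, so □◇□¬p holds vacuously. ✓
5: successors {6}; ◇□¬p there: 6:F. ✗
6: successors {7}; ◇□¬p there: 7:F. ✗
7: successors {8}; ◇□¬p there: 8:F. ✗
8: successors {8}; ◇□¬p there: 8:F. ✗
That's 3 of 8 worlds, so 3/8.

3/8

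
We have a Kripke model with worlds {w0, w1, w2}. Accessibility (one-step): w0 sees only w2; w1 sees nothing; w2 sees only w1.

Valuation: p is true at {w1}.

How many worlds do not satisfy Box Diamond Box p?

w0: successors {w2}; Diamond Box p there: w2:T. ✓
w1: no successors, so Box Diamond Box p holds vacuously. ✓
w2: successors {w1}; Diamond Box p there: w1:F. ✗
Satisfying worlds: {w0, w1}.
So Box Diamond Box p fails at the other 1 world.

1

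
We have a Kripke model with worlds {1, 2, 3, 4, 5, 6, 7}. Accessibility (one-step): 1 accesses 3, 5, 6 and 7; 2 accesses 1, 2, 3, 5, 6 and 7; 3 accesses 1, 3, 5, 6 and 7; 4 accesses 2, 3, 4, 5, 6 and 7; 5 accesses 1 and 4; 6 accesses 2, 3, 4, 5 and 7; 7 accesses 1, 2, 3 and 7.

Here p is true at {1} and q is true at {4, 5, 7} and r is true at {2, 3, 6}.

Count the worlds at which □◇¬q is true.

1: successors {3, 5, 6, 7}; ◇¬q there: 3:T, 5:T, 6:T, 7:T. ✓
2: successors {1, 2, 3, 5, 6, 7}; ◇¬q there: 1:T, 2:T, 3:T, 5:T, 6:T, 7:T. ✓
3: successors {1, 3, 5, 6, 7}; ◇¬q there: 1:T, 3:T, 5:T, 6:T, 7:T. ✓
4: successors {2, 3, 4, 5, 6, 7}; ◇¬q there: 2:T, 3:T, 4:T, 5:T, 6:T, 7:T. ✓
5: successors {1, 4}; ◇¬q there: 1:T, 4:T. ✓
6: successors {2, 3, 4, 5, 7}; ◇¬q there: 2:T, 3:T, 4:T, 5:T, 7:T. ✓
7: successors {1, 2, 3, 7}; ◇¬q there: 1:T, 2:T, 3:T, 7:T. ✓
Satisfying worlds: {1, 2, 3, 4, 5, 6, 7}.

7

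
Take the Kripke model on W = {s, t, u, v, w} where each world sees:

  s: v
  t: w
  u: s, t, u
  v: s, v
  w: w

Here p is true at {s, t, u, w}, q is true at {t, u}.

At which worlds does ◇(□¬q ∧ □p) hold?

{t, u, w}

s: successors {v}; □¬q ∧ □p there: v:F. ✗
t: successors {w}; □¬q ∧ □p there: w:T. ✓
u: successors {s, t, u}; □¬q ∧ □p there: s:F, t:T, u:F. ✓
v: successors {s, v}; □¬q ∧ □p there: s:F, v:F. ✗
w: successors {w}; □¬q ∧ □p there: w:T. ✓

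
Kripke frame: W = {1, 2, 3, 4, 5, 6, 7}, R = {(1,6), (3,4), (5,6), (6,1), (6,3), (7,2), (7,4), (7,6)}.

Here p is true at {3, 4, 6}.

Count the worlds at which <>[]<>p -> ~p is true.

1: <>[]<>p is T, ~p is T. ✓
2: <>[]<>p is F, ~p is T. ✓
3: <>[]<>p is T, ~p is F. ✗
4: <>[]<>p is F, ~p is F. ✓
5: <>[]<>p is T, ~p is T. ✓
6: <>[]<>p is T, ~p is F. ✗
7: <>[]<>p is T, ~p is T. ✓
Satisfying worlds: {1, 2, 4, 5, 7}.

5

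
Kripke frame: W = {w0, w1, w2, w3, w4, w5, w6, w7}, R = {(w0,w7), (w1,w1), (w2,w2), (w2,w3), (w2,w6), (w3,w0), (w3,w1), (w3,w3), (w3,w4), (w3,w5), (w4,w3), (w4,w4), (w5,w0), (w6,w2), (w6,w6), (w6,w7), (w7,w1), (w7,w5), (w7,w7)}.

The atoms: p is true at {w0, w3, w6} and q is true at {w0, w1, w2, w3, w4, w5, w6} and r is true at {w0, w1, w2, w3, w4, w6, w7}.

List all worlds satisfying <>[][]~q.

{w3, w7}

w0: successors {w7}; [][]~q there: w7:F. ✗
w1: successors {w1}; [][]~q there: w1:F. ✗
w2: successors {w2, w3, w6}; [][]~q there: w2:F, w3:F, w6:F. ✗
w3: successors {w0, w1, w3, w4, w5}; [][]~q there: w0:F, w1:F, w3:F, w4:F, w5:T. ✓
w4: successors {w3, w4}; [][]~q there: w3:F, w4:F. ✗
w5: successors {w0}; [][]~q there: w0:F. ✗
w6: successors {w2, w6, w7}; [][]~q there: w2:F, w6:F, w7:F. ✗
w7: successors {w1, w5, w7}; [][]~q there: w1:F, w5:T, w7:F. ✓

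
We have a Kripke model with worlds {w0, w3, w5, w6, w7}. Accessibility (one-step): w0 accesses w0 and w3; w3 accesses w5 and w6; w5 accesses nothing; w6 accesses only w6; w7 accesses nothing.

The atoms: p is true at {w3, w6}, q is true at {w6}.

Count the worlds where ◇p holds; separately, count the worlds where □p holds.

3 and 3

For ◇p:
w0: successors {w0, w3}; p there: w0:F, w3:T. ✓
w3: successors {w5, w6}; p there: w5:F, w6:T. ✓
w5: no successors, so ◇p fails. ✗
w6: successors {w6}; p there: w6:T. ✓
w7: no successors, so ◇p fails. ✗
— 3 worlds.
For □p:
w0: successors {w0, w3}; p there: w0:F, w3:T. ✗
w3: successors {w5, w6}; p there: w5:F, w6:T. ✗
w5: no successors, so □p holds vacuously. ✓
w6: successors {w6}; p there: w6:T. ✓
w7: no successors, so □p holds vacuously. ✓
— 3 worlds.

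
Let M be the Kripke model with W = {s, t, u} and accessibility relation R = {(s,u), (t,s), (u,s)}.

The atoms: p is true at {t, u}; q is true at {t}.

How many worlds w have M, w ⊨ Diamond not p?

2

s: successors {u}; not p there: u:F. ✗
t: successors {s}; not p there: s:T. ✓
u: successors {s}; not p there: s:T. ✓
Satisfying worlds: {t, u}.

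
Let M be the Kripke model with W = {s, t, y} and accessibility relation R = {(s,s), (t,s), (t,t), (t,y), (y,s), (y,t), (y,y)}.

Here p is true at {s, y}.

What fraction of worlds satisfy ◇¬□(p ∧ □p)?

s: successors {s}; ¬□(p ∧ □p) there: s:F. ✗
t: successors {s, t, y}; ¬□(p ∧ □p) there: s:F, t:T, y:T. ✓
y: successors {s, t, y}; ¬□(p ∧ □p) there: s:F, t:T, y:T. ✓
That's 2 of 3 worlds, so 2/3.

2/3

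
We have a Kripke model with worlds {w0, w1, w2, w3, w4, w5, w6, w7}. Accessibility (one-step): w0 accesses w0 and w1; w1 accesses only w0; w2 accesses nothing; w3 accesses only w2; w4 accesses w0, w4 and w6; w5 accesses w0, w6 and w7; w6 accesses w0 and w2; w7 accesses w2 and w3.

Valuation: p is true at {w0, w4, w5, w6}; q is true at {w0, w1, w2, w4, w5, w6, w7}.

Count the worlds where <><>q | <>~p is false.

1

w0: <><>q is T, <>~p is T. ✓
w1: <><>q is T, <>~p is F. ✓
w2: <><>q is F, <>~p is F. ✗
w3: <><>q is F, <>~p is T. ✓
w4: <><>q is T, <>~p is F. ✓
w5: <><>q is T, <>~p is T. ✓
w6: <><>q is T, <>~p is T. ✓
w7: <><>q is T, <>~p is T. ✓
Satisfying worlds: {w0, w1, w3, w4, w5, w6, w7}.
So <><>q | <>~p fails at the other 1 world.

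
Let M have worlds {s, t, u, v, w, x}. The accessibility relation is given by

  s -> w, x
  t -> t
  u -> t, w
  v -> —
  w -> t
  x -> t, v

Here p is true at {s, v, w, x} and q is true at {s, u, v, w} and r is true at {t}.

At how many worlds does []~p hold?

s: successors {w, x}; ~p there: w:F, x:F. ✗
t: successors {t}; ~p there: t:T. ✓
u: successors {t, w}; ~p there: t:T, w:F. ✗
v: no successors, so []~p holds vacuously. ✓
w: successors {t}; ~p there: t:T. ✓
x: successors {t, v}; ~p there: t:T, v:F. ✗
Satisfying worlds: {t, v, w}.

3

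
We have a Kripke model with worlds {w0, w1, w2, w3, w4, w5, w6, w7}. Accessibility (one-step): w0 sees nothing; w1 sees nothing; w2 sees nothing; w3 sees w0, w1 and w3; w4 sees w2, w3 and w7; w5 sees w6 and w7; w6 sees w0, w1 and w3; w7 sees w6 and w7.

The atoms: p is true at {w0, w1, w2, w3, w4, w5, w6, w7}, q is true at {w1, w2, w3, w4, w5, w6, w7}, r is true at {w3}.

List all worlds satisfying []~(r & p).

{w0, w1, w2, w5, w7}

w0: no successors, so []~(r & p) holds vacuously. ✓
w1: no successors, so []~(r & p) holds vacuously. ✓
w2: no successors, so []~(r & p) holds vacuously. ✓
w3: successors {w0, w1, w3}; ~(r & p) there: w0:T, w1:T, w3:F. ✗
w4: successors {w2, w3, w7}; ~(r & p) there: w2:T, w3:F, w7:T. ✗
w5: successors {w6, w7}; ~(r & p) there: w6:T, w7:T. ✓
w6: successors {w0, w1, w3}; ~(r & p) there: w0:T, w1:T, w3:F. ✗
w7: successors {w6, w7}; ~(r & p) there: w6:T, w7:T. ✓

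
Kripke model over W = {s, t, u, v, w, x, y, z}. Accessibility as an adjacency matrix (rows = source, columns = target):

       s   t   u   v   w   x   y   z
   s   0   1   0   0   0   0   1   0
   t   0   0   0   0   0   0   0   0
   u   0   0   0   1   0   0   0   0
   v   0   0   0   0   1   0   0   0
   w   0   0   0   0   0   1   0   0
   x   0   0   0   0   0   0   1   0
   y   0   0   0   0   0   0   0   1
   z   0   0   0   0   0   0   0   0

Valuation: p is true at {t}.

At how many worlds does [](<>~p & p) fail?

6

s: successors {t, y}; <>~p & p there: t:F, y:F. ✗
t: no successors, so [](<>~p & p) holds vacuously. ✓
u: successors {v}; <>~p & p there: v:F. ✗
v: successors {w}; <>~p & p there: w:F. ✗
w: successors {x}; <>~p & p there: x:F. ✗
x: successors {y}; <>~p & p there: y:F. ✗
y: successors {z}; <>~p & p there: z:F. ✗
z: no successors, so [](<>~p & p) holds vacuously. ✓
Satisfying worlds: {t, z}.
So [](<>~p & p) fails at the other 6 worlds.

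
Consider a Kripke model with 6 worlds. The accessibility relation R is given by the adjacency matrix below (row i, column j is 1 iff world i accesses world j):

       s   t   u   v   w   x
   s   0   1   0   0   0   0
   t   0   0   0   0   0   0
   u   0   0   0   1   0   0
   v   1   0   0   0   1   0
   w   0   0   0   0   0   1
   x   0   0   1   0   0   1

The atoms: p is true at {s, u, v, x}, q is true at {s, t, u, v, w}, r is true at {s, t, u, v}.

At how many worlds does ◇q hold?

4

s: successors {t}; q there: t:T. ✓
t: no successors, so ◇q fails. ✗
u: successors {v}; q there: v:T. ✓
v: successors {s, w}; q there: s:T, w:T. ✓
w: successors {x}; q there: x:F. ✗
x: successors {u, x}; q there: u:T, x:F. ✓
Satisfying worlds: {s, u, v, x}.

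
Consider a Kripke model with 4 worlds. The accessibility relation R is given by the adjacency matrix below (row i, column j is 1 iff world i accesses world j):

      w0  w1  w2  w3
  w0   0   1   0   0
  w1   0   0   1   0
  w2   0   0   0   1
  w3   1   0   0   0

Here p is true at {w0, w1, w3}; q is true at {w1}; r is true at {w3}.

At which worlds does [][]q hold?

w0: successors {w1}; []q there: w1:F. ✗
w1: successors {w2}; []q there: w2:F. ✗
w2: successors {w3}; []q there: w3:F. ✗
w3: successors {w0}; []q there: w0:T. ✓

{w3}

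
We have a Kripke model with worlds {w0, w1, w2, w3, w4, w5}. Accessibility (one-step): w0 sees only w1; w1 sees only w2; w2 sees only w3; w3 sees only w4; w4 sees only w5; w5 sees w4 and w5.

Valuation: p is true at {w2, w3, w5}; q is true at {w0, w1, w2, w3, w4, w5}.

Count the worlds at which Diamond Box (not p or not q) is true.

w0: successors {w1}; Box (not p or not q) there: w1:F. ✗
w1: successors {w2}; Box (not p or not q) there: w2:F. ✗
w2: successors {w3}; Box (not p or not q) there: w3:T. ✓
w3: successors {w4}; Box (not p or not q) there: w4:F. ✗
w4: successors {w5}; Box (not p or not q) there: w5:F. ✗
w5: successors {w4, w5}; Box (not p or not q) there: w4:F, w5:F. ✗
Satisfying worlds: {w2}.

1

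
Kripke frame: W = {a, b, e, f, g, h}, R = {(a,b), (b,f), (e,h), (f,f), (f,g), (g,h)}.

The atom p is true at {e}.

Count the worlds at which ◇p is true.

0

a: successors {b}; p there: b:F. ✗
b: successors {f}; p there: f:F. ✗
e: successors {h}; p there: h:F. ✗
f: successors {f, g}; p there: f:F, g:F. ✗
g: successors {h}; p there: h:F. ✗
h: no successors, so ◇p fails. ✗
Satisfying worlds: ∅.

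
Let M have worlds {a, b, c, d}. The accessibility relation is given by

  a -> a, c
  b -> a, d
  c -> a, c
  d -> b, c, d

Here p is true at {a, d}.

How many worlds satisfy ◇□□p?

0

a: successors {a, c}; □□p there: a:F, c:F. ✗
b: successors {a, d}; □□p there: a:F, d:F. ✗
c: successors {a, c}; □□p there: a:F, c:F. ✗
d: successors {b, c, d}; □□p there: b:F, c:F, d:F. ✗
Satisfying worlds: ∅.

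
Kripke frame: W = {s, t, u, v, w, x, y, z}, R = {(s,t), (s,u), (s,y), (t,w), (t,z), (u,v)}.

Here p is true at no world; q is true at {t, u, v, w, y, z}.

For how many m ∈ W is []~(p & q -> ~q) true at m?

5

s: successors {t, u, y}; ~(p & q -> ~q) there: t:F, u:F, y:F. ✗
t: successors {w, z}; ~(p & q -> ~q) there: w:F, z:F. ✗
u: successors {v}; ~(p & q -> ~q) there: v:F. ✗
v: no successors, so []~(p & q -> ~q) holds vacuously. ✓
w: no successors, so []~(p & q -> ~q) holds vacuously. ✓
x: no successors, so []~(p & q -> ~q) holds vacuously. ✓
y: no successors, so []~(p & q -> ~q) holds vacuously. ✓
z: no successors, so []~(p & q -> ~q) holds vacuously. ✓
Satisfying worlds: {v, w, x, y, z}.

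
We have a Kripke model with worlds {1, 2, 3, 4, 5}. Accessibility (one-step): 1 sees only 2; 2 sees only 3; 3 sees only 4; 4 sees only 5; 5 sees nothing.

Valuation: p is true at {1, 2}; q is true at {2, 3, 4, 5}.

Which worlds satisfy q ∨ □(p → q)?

1: q is F, □(p → q) is T. ✓
2: q is T, □(p → q) is T. ✓
3: q is T, □(p → q) is T. ✓
4: q is T, □(p → q) is T. ✓
5: q is T, □(p → q) is T. ✓

{1, 2, 3, 4, 5}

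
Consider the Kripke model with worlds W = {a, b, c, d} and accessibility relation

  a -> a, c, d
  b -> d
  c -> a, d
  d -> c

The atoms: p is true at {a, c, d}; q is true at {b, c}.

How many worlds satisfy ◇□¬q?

2

a: successors {a, c, d}; □¬q there: a:F, c:T, d:F. ✓
b: successors {d}; □¬q there: d:F. ✗
c: successors {a, d}; □¬q there: a:F, d:F. ✗
d: successors {c}; □¬q there: c:T. ✓
Satisfying worlds: {a, d}.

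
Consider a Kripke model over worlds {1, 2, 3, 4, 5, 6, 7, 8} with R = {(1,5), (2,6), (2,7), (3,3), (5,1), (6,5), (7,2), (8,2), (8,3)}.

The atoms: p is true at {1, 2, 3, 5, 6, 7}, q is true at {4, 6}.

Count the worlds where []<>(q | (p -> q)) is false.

1: successors {5}; <>(q | (p -> q)) there: 5:F. ✗
2: successors {6, 7}; <>(q | (p -> q)) there: 6:F, 7:F. ✗
3: successors {3}; <>(q | (p -> q)) there: 3:F. ✗
4: no successors, so []<>(q | (p -> q)) holds vacuously. ✓
5: successors {1}; <>(q | (p -> q)) there: 1:F. ✗
6: successors {5}; <>(q | (p -> q)) there: 5:F. ✗
7: successors {2}; <>(q | (p -> q)) there: 2:T. ✓
8: successors {2, 3}; <>(q | (p -> q)) there: 2:T, 3:F. ✗
Satisfying worlds: {4, 7}.
So []<>(q | (p -> q)) fails at the other 6 worlds.

6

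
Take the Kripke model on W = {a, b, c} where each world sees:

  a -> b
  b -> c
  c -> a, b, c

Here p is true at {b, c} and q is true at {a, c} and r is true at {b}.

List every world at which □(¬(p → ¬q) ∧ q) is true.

a: successors {b}; ¬(p → ¬q) ∧ q there: b:F. ✗
b: successors {c}; ¬(p → ¬q) ∧ q there: c:T. ✓
c: successors {a, b, c}; ¬(p → ¬q) ∧ q there: a:F, b:F, c:T. ✗

{b}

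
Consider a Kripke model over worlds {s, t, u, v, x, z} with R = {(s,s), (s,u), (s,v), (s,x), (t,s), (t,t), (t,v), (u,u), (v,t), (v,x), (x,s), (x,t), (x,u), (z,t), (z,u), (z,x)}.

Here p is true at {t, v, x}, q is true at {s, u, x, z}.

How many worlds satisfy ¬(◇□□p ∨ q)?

s: ◇□□p ∨ q is T. ✗
t: ◇□□p ∨ q is F. ✓
u: ◇□□p ∨ q is T. ✗
v: ◇□□p ∨ q is F. ✓
x: ◇□□p ∨ q is T. ✗
z: ◇□□p ∨ q is T. ✗
Satisfying worlds: {t, v}.

2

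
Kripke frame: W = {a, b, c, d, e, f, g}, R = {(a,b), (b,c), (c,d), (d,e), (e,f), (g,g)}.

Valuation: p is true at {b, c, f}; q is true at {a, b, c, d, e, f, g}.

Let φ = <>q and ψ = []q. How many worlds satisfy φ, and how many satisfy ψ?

6 and 7

For <>q:
a: successors {b}; q there: b:T. ✓
b: successors {c}; q there: c:T. ✓
c: successors {d}; q there: d:T. ✓
d: successors {e}; q there: e:T. ✓
e: successors {f}; q there: f:T. ✓
f: no successors, so <>q fails. ✗
g: successors {g}; q there: g:T. ✓
— 6 worlds.
For []q:
a: successors {b}; q there: b:T. ✓
b: successors {c}; q there: c:T. ✓
c: successors {d}; q there: d:T. ✓
d: successors {e}; q there: e:T. ✓
e: successors {f}; q there: f:T. ✓
f: no successors, so []q holds vacuously. ✓
g: successors {g}; q there: g:T. ✓
— 7 worlds.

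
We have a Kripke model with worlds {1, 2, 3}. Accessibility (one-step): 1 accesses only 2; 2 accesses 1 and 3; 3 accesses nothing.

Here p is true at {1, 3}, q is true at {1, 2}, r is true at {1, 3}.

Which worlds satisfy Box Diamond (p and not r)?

1: successors {2}; Diamond (p and not r) there: 2:F. ✗
2: successors {1, 3}; Diamond (p and not r) there: 1:F, 3:F. ✗
3: no successors, so Box Diamond (p and not r) holds vacuously. ✓

{3}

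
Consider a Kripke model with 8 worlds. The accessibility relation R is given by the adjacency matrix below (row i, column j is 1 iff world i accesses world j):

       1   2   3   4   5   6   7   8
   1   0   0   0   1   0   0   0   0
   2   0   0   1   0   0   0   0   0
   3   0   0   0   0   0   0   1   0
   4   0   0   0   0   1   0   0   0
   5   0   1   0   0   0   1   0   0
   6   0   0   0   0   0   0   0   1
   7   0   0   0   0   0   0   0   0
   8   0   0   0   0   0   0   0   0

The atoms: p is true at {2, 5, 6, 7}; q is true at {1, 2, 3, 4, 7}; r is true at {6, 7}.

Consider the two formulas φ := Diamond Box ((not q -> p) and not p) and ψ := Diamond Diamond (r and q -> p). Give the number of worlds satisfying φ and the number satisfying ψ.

For Diamond Box ((not q -> p) and not p):
1: successors {4}; Box ((not q -> p) and not p) there: 4:F. ✗
2: successors {3}; Box ((not q -> p) and not p) there: 3:F. ✗
3: successors {7}; Box ((not q -> p) and not p) there: 7:T. ✓
4: successors {5}; Box ((not q -> p) and not p) there: 5:F. ✗
5: successors {2, 6}; Box ((not q -> p) and not p) there: 2:T, 6:F. ✓
6: successors {8}; Box ((not q -> p) and not p) there: 8:T. ✓
7: no successors, so Diamond Box ((not q -> p) and not p) fails. ✗
8: no successors, so Diamond Box ((not q -> p) and not p) fails. ✗
— 3 worlds.
For Diamond Diamond (r and q -> p):
1: successors {4}; Diamond (r and q -> p) there: 4:T. ✓
2: successors {3}; Diamond (r and q -> p) there: 3:T. ✓
3: successors {7}; Diamond (r and q -> p) there: 7:F. ✗
4: successors {5}; Diamond (r and q -> p) there: 5:T. ✓
5: successors {2, 6}; Diamond (r and q -> p) there: 2:T, 6:T. ✓
6: successors {8}; Diamond (r and q -> p) there: 8:F. ✗
7: no successors, so Diamond Diamond (r and q -> p) fails. ✗
8: no successors, so Diamond Diamond (r and q -> p) fails. ✗
— 4 worlds.

3 and 4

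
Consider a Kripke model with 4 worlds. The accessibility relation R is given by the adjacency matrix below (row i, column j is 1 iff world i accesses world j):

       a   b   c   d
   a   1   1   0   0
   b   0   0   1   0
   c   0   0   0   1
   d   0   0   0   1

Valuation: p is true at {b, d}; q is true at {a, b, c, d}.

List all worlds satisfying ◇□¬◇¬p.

a: successors {a, b}; □¬◇¬p there: a:F, b:T. ✓
b: successors {c}; □¬◇¬p there: c:T. ✓
c: successors {d}; □¬◇¬p there: d:T. ✓
d: successors {d}; □¬◇¬p there: d:T. ✓

{a, b, c, d}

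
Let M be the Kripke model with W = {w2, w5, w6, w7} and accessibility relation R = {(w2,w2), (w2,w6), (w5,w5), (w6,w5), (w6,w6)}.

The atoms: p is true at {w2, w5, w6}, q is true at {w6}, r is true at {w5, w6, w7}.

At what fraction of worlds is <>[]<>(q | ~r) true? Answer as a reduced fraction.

1/4

w2: successors {w2, w6}; []<>(q | ~r) there: w2:T, w6:F. ✓
w5: successors {w5}; []<>(q | ~r) there: w5:F. ✗
w6: successors {w5, w6}; []<>(q | ~r) there: w5:F, w6:F. ✗
w7: no successors, so <>[]<>(q | ~r) fails. ✗
That's 1 of 4 worlds, so 1/4.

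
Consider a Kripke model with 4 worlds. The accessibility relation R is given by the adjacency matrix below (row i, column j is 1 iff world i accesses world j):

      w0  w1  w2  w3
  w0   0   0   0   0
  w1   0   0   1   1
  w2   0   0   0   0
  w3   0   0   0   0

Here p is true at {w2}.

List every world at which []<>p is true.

{w0, w2, w3}

w0: no successors, so []<>p holds vacuously. ✓
w1: successors {w2, w3}; <>p there: w2:F, w3:F. ✗
w2: no successors, so []<>p holds vacuously. ✓
w3: no successors, so []<>p holds vacuously. ✓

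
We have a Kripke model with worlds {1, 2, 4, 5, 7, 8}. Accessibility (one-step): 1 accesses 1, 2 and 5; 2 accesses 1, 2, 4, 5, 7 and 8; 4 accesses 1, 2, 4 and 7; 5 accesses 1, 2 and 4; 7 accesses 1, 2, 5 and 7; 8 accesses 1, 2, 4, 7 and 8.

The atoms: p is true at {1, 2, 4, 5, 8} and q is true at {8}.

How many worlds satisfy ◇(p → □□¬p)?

1: successors {1, 2, 5}; p → □□¬p there: 1:F, 2:F, 5:F. ✗
2: successors {1, 2, 4, 5, 7, 8}; p → □□¬p there: 1:F, 2:F, 4:F, 5:F, 7:T, 8:F. ✓
4: successors {1, 2, 4, 7}; p → □□¬p there: 1:F, 2:F, 4:F, 7:T. ✓
5: successors {1, 2, 4}; p → □□¬p there: 1:F, 2:F, 4:F. ✗
7: successors {1, 2, 5, 7}; p → □□¬p there: 1:F, 2:F, 5:F, 7:T. ✓
8: successors {1, 2, 4, 7, 8}; p → □□¬p there: 1:F, 2:F, 4:F, 7:T, 8:F. ✓
Satisfying worlds: {2, 4, 7, 8}.

4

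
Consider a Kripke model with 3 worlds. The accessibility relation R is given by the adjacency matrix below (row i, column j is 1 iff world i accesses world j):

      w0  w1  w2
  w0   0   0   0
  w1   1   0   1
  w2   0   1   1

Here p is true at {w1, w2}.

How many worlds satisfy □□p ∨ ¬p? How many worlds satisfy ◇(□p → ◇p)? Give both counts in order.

For □□p ∨ ¬p:
w0: □□p is T, ¬p is T. ✓
w1: □□p is T, ¬p is F. ✓
w2: □□p is F, ¬p is F. ✗
— 2 worlds.
For ◇(□p → ◇p):
w0: no successors, so ◇(□p → ◇p) fails. ✗
w1: successors {w0, w2}; □p → ◇p there: w0:F, w2:T. ✓
w2: successors {w1, w2}; □p → ◇p there: w1:T, w2:T. ✓
— 2 worlds.

2 and 2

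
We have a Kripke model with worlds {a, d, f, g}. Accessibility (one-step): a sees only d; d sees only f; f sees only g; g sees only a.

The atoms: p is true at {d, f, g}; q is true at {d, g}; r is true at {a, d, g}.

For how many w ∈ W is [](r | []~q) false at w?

a: successors {d}; r | []~q there: d:T. ✓
d: successors {f}; r | []~q there: f:F. ✗
f: successors {g}; r | []~q there: g:T. ✓
g: successors {a}; r | []~q there: a:T. ✓
Satisfying worlds: {a, f, g}.
So [](r | []~q) fails at the other 1 world.

1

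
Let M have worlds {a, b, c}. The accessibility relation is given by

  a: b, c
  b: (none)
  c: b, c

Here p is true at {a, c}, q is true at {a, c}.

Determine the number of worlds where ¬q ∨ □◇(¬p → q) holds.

1

a: ¬q is F, □◇(¬p → q) is F. ✗
b: ¬q is T, □◇(¬p → q) is T. ✓
c: ¬q is F, □◇(¬p → q) is F. ✗
Satisfying worlds: {b}.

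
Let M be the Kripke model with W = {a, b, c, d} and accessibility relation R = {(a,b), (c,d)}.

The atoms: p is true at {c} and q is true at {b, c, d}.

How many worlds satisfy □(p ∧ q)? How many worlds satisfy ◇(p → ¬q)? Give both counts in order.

2 and 2

For □(p ∧ q):
a: successors {b}; p ∧ q there: b:F. ✗
b: no successors, so □(p ∧ q) holds vacuously. ✓
c: successors {d}; p ∧ q there: d:F. ✗
d: no successors, so □(p ∧ q) holds vacuously. ✓
— 2 worlds.
For ◇(p → ¬q):
a: successors {b}; p → ¬q there: b:T. ✓
b: no successors, so ◇(p → ¬q) fails. ✗
c: successors {d}; p → ¬q there: d:T. ✓
d: no successors, so ◇(p → ¬q) fails. ✗
— 2 worlds.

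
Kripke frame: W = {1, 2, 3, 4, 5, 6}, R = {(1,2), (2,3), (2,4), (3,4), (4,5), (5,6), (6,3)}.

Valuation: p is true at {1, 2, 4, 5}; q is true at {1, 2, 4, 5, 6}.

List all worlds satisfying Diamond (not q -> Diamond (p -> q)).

1: successors {2}; not q -> Diamond (p -> q) there: 2:T. ✓
2: successors {3, 4}; not q -> Diamond (p -> q) there: 3:T, 4:T. ✓
3: successors {4}; not q -> Diamond (p -> q) there: 4:T. ✓
4: successors {5}; not q -> Diamond (p -> q) there: 5:T. ✓
5: successors {6}; not q -> Diamond (p -> q) there: 6:T. ✓
6: successors {3}; not q -> Diamond (p -> q) there: 3:T. ✓

{1, 2, 3, 4, 5, 6}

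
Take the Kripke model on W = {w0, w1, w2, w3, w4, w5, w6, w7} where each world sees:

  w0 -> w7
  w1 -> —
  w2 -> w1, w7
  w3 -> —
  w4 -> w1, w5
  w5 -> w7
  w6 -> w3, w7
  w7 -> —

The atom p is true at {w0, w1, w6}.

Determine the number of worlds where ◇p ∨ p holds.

w0: ◇p is F, p is T. ✓
w1: ◇p is F, p is T. ✓
w2: ◇p is T, p is F. ✓
w3: ◇p is F, p is F. ✗
w4: ◇p is T, p is F. ✓
w5: ◇p is F, p is F. ✗
w6: ◇p is F, p is T. ✓
w7: ◇p is F, p is F. ✗
Satisfying worlds: {w0, w1, w2, w4, w6}.

5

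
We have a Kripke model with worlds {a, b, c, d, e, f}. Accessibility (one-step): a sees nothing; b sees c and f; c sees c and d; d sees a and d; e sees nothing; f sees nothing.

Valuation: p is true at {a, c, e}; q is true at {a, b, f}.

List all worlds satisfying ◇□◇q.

{b, d}

a: no successors, so ◇□◇q fails. ✗
b: successors {c, f}; □◇q there: c:F, f:T. ✓
c: successors {c, d}; □◇q there: c:F, d:F. ✗
d: successors {a, d}; □◇q there: a:T, d:F. ✓
e: no successors, so ◇□◇q fails. ✗
f: no successors, so ◇□◇q fails. ✗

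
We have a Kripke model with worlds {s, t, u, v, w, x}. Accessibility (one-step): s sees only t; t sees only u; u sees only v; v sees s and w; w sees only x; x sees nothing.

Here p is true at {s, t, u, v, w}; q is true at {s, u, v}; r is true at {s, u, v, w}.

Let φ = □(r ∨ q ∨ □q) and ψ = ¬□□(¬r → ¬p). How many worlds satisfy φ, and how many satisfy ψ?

6 and 1

For □(r ∨ q ∨ □q):
s: successors {t}; r ∨ q ∨ □q there: t:T. ✓
t: successors {u}; r ∨ q ∨ □q there: u:T. ✓
u: successors {v}; r ∨ q ∨ □q there: v:T. ✓
v: successors {s, w}; r ∨ q ∨ □q there: s:T, w:T. ✓
w: successors {x}; r ∨ q ∨ □q there: x:T. ✓
x: no successors, so □(r ∨ q ∨ □q) holds vacuously. ✓
— 6 worlds.
For ¬□□(¬r → ¬p):
s: □□(¬r → ¬p) is T. ✗
t: □□(¬r → ¬p) is T. ✗
u: □□(¬r → ¬p) is T. ✗
v: □□(¬r → ¬p) is F. ✓
w: □□(¬r → ¬p) is T. ✗
x: □□(¬r → ¬p) is T. ✗
— 1 world.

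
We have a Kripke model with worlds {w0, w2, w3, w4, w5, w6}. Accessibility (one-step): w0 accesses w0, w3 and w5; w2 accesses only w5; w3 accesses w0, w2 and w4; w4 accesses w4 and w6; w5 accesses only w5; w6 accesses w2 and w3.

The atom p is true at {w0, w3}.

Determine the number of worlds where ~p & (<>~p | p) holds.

w0: ~p is F, <>~p | p is T. ✗
w2: ~p is T, <>~p | p is T. ✓
w3: ~p is F, <>~p | p is T. ✗
w4: ~p is T, <>~p | p is T. ✓
w5: ~p is T, <>~p | p is T. ✓
w6: ~p is T, <>~p | p is T. ✓
Satisfying worlds: {w2, w4, w5, w6}.

4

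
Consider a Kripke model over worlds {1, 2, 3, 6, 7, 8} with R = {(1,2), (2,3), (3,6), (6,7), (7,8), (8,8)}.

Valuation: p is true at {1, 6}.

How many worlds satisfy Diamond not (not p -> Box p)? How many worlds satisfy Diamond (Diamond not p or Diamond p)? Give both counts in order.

4 and 6

For Diamond not (not p -> Box p):
1: successors {2}; not (not p -> Box p) there: 2:T. ✓
2: successors {3}; not (not p -> Box p) there: 3:F. ✗
3: successors {6}; not (not p -> Box p) there: 6:F. ✗
6: successors {7}; not (not p -> Box p) there: 7:T. ✓
7: successors {8}; not (not p -> Box p) there: 8:T. ✓
8: successors {8}; not (not p -> Box p) there: 8:T. ✓
— 4 worlds.
For Diamond (Diamond not p or Diamond p):
1: successors {2}; Diamond not p or Diamond p there: 2:T. ✓
2: successors {3}; Diamond not p or Diamond p there: 3:T. ✓
3: successors {6}; Diamond not p or Diamond p there: 6:T. ✓
6: successors {7}; Diamond not p or Diamond p there: 7:T. ✓
7: successors {8}; Diamond not p or Diamond p there: 8:T. ✓
8: successors {8}; Diamond not p or Diamond p there: 8:T. ✓
— 6 worlds.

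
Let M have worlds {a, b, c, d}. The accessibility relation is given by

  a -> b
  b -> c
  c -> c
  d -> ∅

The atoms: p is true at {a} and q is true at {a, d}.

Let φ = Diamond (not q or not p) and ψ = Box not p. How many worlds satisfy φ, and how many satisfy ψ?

For Diamond (not q or not p):
a: successors {b}; not q or not p there: b:T. ✓
b: successors {c}; not q or not p there: c:T. ✓
c: successors {c}; not q or not p there: c:T. ✓
d: no successors, so Diamond (not q or not p) fails. ✗
— 3 worlds.
For Box not p:
a: successors {b}; not p there: b:T. ✓
b: successors {c}; not p there: c:T. ✓
c: successors {c}; not p there: c:T. ✓
d: no successors, so Box not p holds vacuously. ✓
— 4 worlds.

3 and 4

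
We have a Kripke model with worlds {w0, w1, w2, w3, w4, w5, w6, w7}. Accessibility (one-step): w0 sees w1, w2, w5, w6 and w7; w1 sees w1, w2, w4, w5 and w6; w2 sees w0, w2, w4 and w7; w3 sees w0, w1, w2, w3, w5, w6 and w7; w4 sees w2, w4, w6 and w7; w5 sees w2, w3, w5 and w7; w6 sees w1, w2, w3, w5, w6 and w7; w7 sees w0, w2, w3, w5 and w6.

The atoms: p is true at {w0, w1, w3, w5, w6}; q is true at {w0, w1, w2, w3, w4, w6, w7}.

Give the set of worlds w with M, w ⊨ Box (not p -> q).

w0: successors {w1, w2, w5, w6, w7}; not p -> q there: w1:T, w2:T, w5:T, w6:T, w7:T. ✓
w1: successors {w1, w2, w4, w5, w6}; not p -> q there: w1:T, w2:T, w4:T, w5:T, w6:T. ✓
w2: successors {w0, w2, w4, w7}; not p -> q there: w0:T, w2:T, w4:T, w7:T. ✓
w3: successors {w0, w1, w2, w3, w5, w6, w7}; not p -> q there: w0:T, w1:T, w2:T, w3:T, w5:T, w6:T, w7:T. ✓
w4: successors {w2, w4, w6, w7}; not p -> q there: w2:T, w4:T, w6:T, w7:T. ✓
w5: successors {w2, w3, w5, w7}; not p -> q there: w2:T, w3:T, w5:T, w7:T. ✓
w6: successors {w1, w2, w3, w5, w6, w7}; not p -> q there: w1:T, w2:T, w3:T, w5:T, w6:T, w7:T. ✓
w7: successors {w0, w2, w3, w5, w6}; not p -> q there: w0:T, w2:T, w3:T, w5:T, w6:T. ✓

{w0, w1, w2, w3, w4, w5, w6, w7}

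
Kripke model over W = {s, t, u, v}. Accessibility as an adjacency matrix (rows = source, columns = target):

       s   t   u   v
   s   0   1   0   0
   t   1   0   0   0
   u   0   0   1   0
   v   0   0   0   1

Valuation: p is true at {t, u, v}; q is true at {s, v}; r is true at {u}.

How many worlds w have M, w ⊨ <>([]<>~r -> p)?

3

s: successors {t}; []<>~r -> p there: t:T. ✓
t: successors {s}; []<>~r -> p there: s:F. ✗
u: successors {u}; []<>~r -> p there: u:T. ✓
v: successors {v}; []<>~r -> p there: v:T. ✓
Satisfying worlds: {s, u, v}.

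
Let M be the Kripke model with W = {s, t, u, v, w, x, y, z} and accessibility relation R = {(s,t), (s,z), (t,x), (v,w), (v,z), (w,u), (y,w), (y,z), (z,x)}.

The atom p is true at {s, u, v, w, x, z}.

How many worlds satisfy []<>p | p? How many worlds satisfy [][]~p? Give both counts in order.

7 and 5

For []<>p | p:
s: []<>p is T, p is T. ✓
t: []<>p is F, p is F. ✗
u: []<>p is T, p is T. ✓
v: []<>p is T, p is T. ✓
w: []<>p is F, p is T. ✓
x: []<>p is T, p is T. ✓
y: []<>p is T, p is F. ✓
z: []<>p is F, p is T. ✓
— 7 worlds.
For [][]~p:
s: successors {t, z}; []~p there: t:F, z:F. ✗
t: successors {x}; []~p there: x:T. ✓
u: no successors, so [][]~p holds vacuously. ✓
v: successors {w, z}; []~p there: w:F, z:F. ✗
w: successors {u}; []~p there: u:T. ✓
x: no successors, so [][]~p holds vacuously. ✓
y: successors {w, z}; []~p there: w:F, z:F. ✗
z: successors {x}; []~p there: x:T. ✓
— 5 worlds.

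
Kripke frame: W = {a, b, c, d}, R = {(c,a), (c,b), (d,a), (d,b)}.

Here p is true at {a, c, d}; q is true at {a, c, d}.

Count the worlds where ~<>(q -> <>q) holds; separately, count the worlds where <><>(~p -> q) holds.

2 and 0

For ~<>(q -> <>q):
a: <>(q -> <>q) is F. ✓
b: <>(q -> <>q) is F. ✓
c: <>(q -> <>q) is T. ✗
d: <>(q -> <>q) is T. ✗
— 2 worlds.
For <><>(~p -> q):
a: no successors, so <><>(~p -> q) fails. ✗
b: no successors, so <><>(~p -> q) fails. ✗
c: successors {a, b}; <>(~p -> q) there: a:F, b:F. ✗
d: successors {a, b}; <>(~p -> q) there: a:F, b:F. ✗
— 0 worlds.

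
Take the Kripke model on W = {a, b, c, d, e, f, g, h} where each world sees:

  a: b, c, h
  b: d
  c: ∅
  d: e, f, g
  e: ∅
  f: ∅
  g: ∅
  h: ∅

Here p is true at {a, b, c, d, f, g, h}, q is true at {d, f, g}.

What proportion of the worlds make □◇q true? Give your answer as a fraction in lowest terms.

a: successors {b, c, h}; ◇q there: b:T, c:F, h:F. ✗
b: successors {d}; ◇q there: d:T. ✓
c: no successors, so □◇q holds vacuously. ✓
d: successors {e, f, g}; ◇q there: e:F, f:F, g:F. ✗
e: no successors, so □◇q holds vacuously. ✓
f: no successors, so □◇q holds vacuously. ✓
g: no successors, so □◇q holds vacuously. ✓
h: no successors, so □◇q holds vacuously. ✓
That's 6 of 8 worlds, so 6/8 = 3/4.

3/4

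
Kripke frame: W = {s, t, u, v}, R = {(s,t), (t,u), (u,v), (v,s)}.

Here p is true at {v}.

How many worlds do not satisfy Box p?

s: successors {t}; p there: t:F. ✗
t: successors {u}; p there: u:F. ✗
u: successors {v}; p there: v:T. ✓
v: successors {s}; p there: s:F. ✗
Satisfying worlds: {u}.
So Box p fails at the other 3 worlds.

3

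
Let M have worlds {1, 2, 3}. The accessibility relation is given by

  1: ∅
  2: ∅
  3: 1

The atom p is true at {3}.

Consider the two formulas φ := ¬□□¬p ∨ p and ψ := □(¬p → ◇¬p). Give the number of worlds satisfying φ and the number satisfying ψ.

For ¬□□¬p ∨ p:
1: ¬□□¬p is F, p is F. ✗
2: ¬□□¬p is F, p is F. ✗
3: ¬□□¬p is F, p is T. ✓
— 1 world.
For □(¬p → ◇¬p):
1: no successors, so □(¬p → ◇¬p) holds vacuously. ✓
2: no successors, so □(¬p → ◇¬p) holds vacuously. ✓
3: successors {1}; ¬p → ◇¬p there: 1:F. ✗
— 2 worlds.

1 and 2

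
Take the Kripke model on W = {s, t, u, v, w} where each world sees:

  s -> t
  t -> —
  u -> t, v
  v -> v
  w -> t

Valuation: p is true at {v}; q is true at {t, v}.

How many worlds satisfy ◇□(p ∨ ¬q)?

s: successors {t}; □(p ∨ ¬q) there: t:T. ✓
t: no successors, so ◇□(p ∨ ¬q) fails. ✗
u: successors {t, v}; □(p ∨ ¬q) there: t:T, v:T. ✓
v: successors {v}; □(p ∨ ¬q) there: v:T. ✓
w: successors {t}; □(p ∨ ¬q) there: t:T. ✓
Satisfying worlds: {s, u, v, w}.

4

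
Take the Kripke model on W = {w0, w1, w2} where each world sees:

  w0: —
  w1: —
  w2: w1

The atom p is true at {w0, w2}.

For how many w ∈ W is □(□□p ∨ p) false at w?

0

w0: no successors, so □(□□p ∨ p) holds vacuously. ✓
w1: no successors, so □(□□p ∨ p) holds vacuously. ✓
w2: successors {w1}; □□p ∨ p there: w1:T. ✓
Satisfying worlds: {w0, w1, w2}.
So □(□□p ∨ p) fails at the other 0 worlds.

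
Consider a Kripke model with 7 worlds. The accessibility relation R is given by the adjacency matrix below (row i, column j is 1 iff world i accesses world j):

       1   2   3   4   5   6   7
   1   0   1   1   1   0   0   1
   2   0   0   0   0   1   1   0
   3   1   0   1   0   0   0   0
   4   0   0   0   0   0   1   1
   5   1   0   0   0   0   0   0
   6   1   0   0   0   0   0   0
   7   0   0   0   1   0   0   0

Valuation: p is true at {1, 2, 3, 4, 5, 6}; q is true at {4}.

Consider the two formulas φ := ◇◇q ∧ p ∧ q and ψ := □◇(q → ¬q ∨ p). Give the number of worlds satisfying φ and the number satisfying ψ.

1 and 7

For ◇◇q ∧ p ∧ q:
1: ◇◇q is T, p ∧ q is F. ✗
2: ◇◇q is F, p ∧ q is F. ✗
3: ◇◇q is T, p ∧ q is F. ✗
4: ◇◇q is T, p ∧ q is T. ✓
5: ◇◇q is T, p ∧ q is F. ✗
6: ◇◇q is T, p ∧ q is F. ✗
7: ◇◇q is F, p ∧ q is F. ✗
— 1 world.
For □◇(q → ¬q ∨ p):
1: successors {2, 3, 4, 7}; ◇(q → ¬q ∨ p) there: 2:T, 3:T, 4:T, 7:T. ✓
2: successors {5, 6}; ◇(q → ¬q ∨ p) there: 5:T, 6:T. ✓
3: successors {1, 3}; ◇(q → ¬q ∨ p) there: 1:T, 3:T. ✓
4: successors {6, 7}; ◇(q → ¬q ∨ p) there: 6:T, 7:T. ✓
5: successors {1}; ◇(q → ¬q ∨ p) there: 1:T. ✓
6: successors {1}; ◇(q → ¬q ∨ p) there: 1:T. ✓
7: successors {4}; ◇(q → ¬q ∨ p) there: 4:T. ✓
— 7 worlds.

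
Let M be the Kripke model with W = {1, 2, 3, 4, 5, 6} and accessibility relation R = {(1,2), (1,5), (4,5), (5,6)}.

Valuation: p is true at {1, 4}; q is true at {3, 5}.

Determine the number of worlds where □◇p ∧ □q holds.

1: □◇p is F, □q is F. ✗
2: □◇p is T, □q is T. ✓
3: □◇p is T, □q is T. ✓
4: □◇p is F, □q is T. ✗
5: □◇p is F, □q is F. ✗
6: □◇p is T, □q is T. ✓
Satisfying worlds: {2, 3, 6}.

3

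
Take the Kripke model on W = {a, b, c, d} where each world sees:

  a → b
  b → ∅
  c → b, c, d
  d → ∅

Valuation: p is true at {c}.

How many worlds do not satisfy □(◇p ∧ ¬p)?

a: successors {b}; ◇p ∧ ¬p there: b:F. ✗
b: no successors, so □(◇p ∧ ¬p) holds vacuously. ✓
c: successors {b, c, d}; ◇p ∧ ¬p there: b:F, c:F, d:F. ✗
d: no successors, so □(◇p ∧ ¬p) holds vacuously. ✓
Satisfying worlds: {b, d}.
So □(◇p ∧ ¬p) fails at the other 2 worlds.

2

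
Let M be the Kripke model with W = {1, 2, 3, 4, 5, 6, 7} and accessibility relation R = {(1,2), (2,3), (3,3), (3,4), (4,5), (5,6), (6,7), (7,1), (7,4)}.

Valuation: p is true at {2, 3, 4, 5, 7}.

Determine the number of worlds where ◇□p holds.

5

1: successors {2}; □p there: 2:T. ✓
2: successors {3}; □p there: 3:T. ✓
3: successors {3, 4}; □p there: 3:T, 4:T. ✓
4: successors {5}; □p there: 5:F. ✗
5: successors {6}; □p there: 6:T. ✓
6: successors {7}; □p there: 7:F. ✗
7: successors {1, 4}; □p there: 1:T, 4:T. ✓
Satisfying worlds: {1, 2, 3, 5, 7}.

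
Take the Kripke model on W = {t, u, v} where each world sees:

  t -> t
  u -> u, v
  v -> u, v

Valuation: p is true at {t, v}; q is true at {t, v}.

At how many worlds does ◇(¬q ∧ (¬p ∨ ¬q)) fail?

1

t: successors {t}; ¬q ∧ (¬p ∨ ¬q) there: t:F. ✗
u: successors {u, v}; ¬q ∧ (¬p ∨ ¬q) there: u:T, v:F. ✓
v: successors {u, v}; ¬q ∧ (¬p ∨ ¬q) there: u:T, v:F. ✓
Satisfying worlds: {u, v}.
So ◇(¬q ∧ (¬p ∨ ¬q)) fails at the other 1 world.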